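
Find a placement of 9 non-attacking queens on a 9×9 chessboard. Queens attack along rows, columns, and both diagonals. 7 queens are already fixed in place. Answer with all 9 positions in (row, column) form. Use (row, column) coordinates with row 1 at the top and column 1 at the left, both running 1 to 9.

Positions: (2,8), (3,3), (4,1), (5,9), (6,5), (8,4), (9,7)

(1,6) (2,8) (3,3) (4,1) (5,9) (6,5) (7,2) (8,4) (9,7)

Row 1: attacked by (2,8)→{7,8,9}; (3,3)→{1,3,5}; (4,1)→{1,4}; (5,9)→{5,9}; (6,5)→{5}; (8,4)→{4}; (9,7)→{7}. Safe: 2, 6. Place at column 6.
Row 7: attacked by (1,6)→{6}; (2,8)→{3,8}; (3,3)→{3,7}; (4,1)→{1,4}; (5,9)→{7,9}; (6,5)→{4,5,6}; (8,4)→{3,4,5}; (9,7)→{5,7,9}. Safe: 2. Place at column 2.
Columns [6, 8, 3, 1, 9, 5, 2, 4, 7], r−c [-5, -6, 0, 3, -4, 1, 5, 4, 2], r+c [7, 10, 6, 5, 14, 11, 9, 12, 16] are all distinct, so no two queens attack.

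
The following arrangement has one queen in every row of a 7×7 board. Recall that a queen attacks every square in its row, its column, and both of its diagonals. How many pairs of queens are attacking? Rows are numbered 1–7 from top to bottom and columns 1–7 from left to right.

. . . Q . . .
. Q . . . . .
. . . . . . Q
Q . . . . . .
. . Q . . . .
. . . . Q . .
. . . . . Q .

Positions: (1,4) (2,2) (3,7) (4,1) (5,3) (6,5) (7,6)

Same diagonal: (1,4)–(4,1) (|1−4| = |4−1| = 3); (6,5)–(7,6) (|6−7| = |5−6| = 1).
Total attacking pairs: 2.

2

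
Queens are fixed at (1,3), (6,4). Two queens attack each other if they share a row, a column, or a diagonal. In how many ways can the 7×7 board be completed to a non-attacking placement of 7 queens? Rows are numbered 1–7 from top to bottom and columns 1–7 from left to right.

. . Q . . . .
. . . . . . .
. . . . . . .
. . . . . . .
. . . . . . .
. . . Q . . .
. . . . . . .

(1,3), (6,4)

1

Branch on row 2: col 1 → 0; col 5 → 0; col 6 → 1; col 7 → 0.
Sum: 0 + 0 + 1 + 0 = 1.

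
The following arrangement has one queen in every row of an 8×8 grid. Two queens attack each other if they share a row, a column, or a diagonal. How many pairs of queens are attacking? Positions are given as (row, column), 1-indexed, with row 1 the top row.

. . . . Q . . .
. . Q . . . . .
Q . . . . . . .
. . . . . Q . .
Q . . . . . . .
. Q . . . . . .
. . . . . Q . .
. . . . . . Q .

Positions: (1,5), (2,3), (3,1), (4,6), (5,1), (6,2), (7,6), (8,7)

5

Same column: (3,1)–(5,1) (column 1); (4,6)–(7,6) (column 6).
Same diagonal: (1,5)–(5,1) (|1−5| = |5−1| = 4); (5,1)–(6,2) (|5−6| = |1−2| = 1); (7,6)–(8,7) (|7−8| = |6−7| = 1).
Total attacking pairs: 5.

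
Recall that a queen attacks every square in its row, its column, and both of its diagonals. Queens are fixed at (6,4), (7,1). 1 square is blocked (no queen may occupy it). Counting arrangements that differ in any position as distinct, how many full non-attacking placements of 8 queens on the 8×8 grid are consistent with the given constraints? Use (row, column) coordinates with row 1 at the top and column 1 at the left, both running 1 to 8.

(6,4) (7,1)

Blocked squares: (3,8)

Branch on row 1: col 2 → 0; col 3 → 1; col 5 → 0; col 6 → 0; col 8 → 0.
Sum: 0 + 1 + 0 + 0 + 0 = 1.

1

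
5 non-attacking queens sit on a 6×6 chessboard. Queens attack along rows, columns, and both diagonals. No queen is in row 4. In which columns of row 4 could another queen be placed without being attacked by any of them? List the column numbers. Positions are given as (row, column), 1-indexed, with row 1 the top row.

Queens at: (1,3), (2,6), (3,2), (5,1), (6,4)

columns 5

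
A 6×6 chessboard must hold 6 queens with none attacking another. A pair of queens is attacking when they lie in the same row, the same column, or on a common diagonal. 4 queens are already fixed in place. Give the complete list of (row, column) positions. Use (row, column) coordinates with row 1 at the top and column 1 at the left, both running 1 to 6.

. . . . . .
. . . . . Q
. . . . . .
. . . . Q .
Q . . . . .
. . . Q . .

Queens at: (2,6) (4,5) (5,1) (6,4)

Row 1: attacked by (2,6)→{5,6}; (4,5)→{2,5}; (5,1)→{1,5}; (6,4)→{4}. Safe: 3. Place at column 3.
Row 3: attacked by (1,3)→{1,3,5}; (2,6)→{5,6}; (4,5)→{4,5,6}; (5,1)→{1,3}; (6,4)→{1,4}. Safe: 2. Place at column 2.
Columns [3, 6, 2, 5, 1, 4], r−c [-2, -4, 1, -1, 4, 2], r+c [4, 8, 5, 9, 6, 10] are all distinct, so no two queens attack.

(1,3) (2,6) (3,2) (4,5) (5,1) (6,4)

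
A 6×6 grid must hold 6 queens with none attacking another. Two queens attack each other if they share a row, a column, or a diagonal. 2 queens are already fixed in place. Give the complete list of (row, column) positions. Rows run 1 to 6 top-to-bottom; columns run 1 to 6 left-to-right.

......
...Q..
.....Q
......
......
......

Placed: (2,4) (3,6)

Row 1: attacked by (2,4)→{3,4,5}; (3,6)→{4,6}. Safe: 1, 2. Place at column 2.
Row 4: attacked by (1,2)→{2,5}; (2,4)→{2,4,6}; (3,6)→{5,6}. Safe: 1, 3. Place at column 1.
Row 5: attacked by (1,2)→{2,6}; (2,4)→{1,4}; (3,6)→{4,6}; (4,1)→{1,2}. Safe: 3, 5. Place at column 3.
Row 6: attacked by (1,2)→{2}; (2,4)→{4}; (3,6)→{3,6}; (4,1)→{1,3}; (5,3)→{2,3,4}. Safe: 5. Place at column 5.
Columns [2, 4, 6, 1, 3, 5], r−c [-1, -2, -3, 3, 2, 1], r+c [3, 6, 9, 5, 8, 11] are all distinct, so no two queens attack.

(1,2) (2,4) (3,6) (4,1) (5,3) (6,5)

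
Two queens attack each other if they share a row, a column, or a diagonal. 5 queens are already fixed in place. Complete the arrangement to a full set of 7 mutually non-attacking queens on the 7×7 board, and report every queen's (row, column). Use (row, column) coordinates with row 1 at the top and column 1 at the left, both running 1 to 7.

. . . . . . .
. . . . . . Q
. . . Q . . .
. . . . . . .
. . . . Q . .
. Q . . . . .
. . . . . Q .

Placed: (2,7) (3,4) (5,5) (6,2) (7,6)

Row 1: attacked by (2,7)→{6,7}; (3,4)→{2,4,6}; (5,5)→{1,5}; (6,2)→{2,7}; (7,6)→{6}. Safe: 3. Place at column 3.
Row 4: attacked by (1,3)→{3,6}; (2,7)→{5,7}; (3,4)→{3,4,5}; (5,5)→{4,5,6}; (6,2)→{2,4}; (7,6)→{3,6}. Safe: 1. Place at column 1.
Columns [3, 7, 4, 1, 5, 2, 6], r−c [-2, -5, -1, 3, 0, 4, 1], r+c [4, 9, 7, 5, 10, 8, 13] are all distinct, so no two queens attack.

(1,3) (2,7) (3,4) (4,1) (5,5) (6,2) (7,6)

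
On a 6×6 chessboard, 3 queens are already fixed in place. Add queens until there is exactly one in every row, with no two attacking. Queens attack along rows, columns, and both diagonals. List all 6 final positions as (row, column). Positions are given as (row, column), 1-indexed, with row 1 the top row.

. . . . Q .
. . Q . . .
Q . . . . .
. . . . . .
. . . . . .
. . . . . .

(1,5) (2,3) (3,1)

(1,5) (2,3) (3,1) (4,6) (5,4) (6,2)

Row 4: attacked by (1,5)→{2,5}; (2,3)→{1,3,5}; (3,1)→{1,2}. Safe: 4, 6. Place at column 6.
Row 5: attacked by (1,5)→{1,5}; (2,3)→{3,6}; (3,1)→{1,3}; (4,6)→{5,6}. Safe: 2, 4. Place at column 4.
Row 6: attacked by (1,5)→{5}; (2,3)→{3}; (3,1)→{1,4}; (4,6)→{4,6}; (5,4)→{3,4,5}. Safe: 2. Place at column 2.
Columns [5, 3, 1, 6, 4, 2], r−c [-4, -1, 2, -2, 1, 4], r+c [6, 5, 4, 10, 9, 8] are all distinct, so no two queens attack.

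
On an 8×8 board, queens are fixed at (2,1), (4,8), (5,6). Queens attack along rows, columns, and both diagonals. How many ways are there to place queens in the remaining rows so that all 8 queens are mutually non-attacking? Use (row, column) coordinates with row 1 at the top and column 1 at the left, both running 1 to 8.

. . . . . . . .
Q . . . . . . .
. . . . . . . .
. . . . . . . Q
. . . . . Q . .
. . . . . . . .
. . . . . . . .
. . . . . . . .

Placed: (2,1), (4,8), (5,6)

Branch on row 1: col 3 → 0; col 4 → 1; col 7 → 1.
Sum: 0 + 1 + 1 = 2.

2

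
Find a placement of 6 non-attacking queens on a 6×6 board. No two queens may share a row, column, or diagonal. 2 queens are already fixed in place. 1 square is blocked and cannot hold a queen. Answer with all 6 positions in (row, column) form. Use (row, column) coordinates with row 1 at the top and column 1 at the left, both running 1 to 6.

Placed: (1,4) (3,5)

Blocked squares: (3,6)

Row 2: attacked by (1,4)→{3,4,5}; (3,5)→{4,5,6}. Safe: 1, 2. Place at column 1.
Row 4: attacked by (1,4)→{1,4}; (2,1)→{1,3}; (3,5)→{4,5,6}. Safe: 2. Place at column 2.
Row 5: attacked by (1,4)→{4}; (2,1)→{1,4}; (3,5)→{3,5}; (4,2)→{1,2,3}. Safe: 6. Place at column 6.
Row 6: attacked by (1,4)→{4}; (2,1)→{1,5}; (3,5)→{2,5}; (4,2)→{2,4}; (5,6)→{5,6}. Safe: 3. Place at column 3.
Columns [4, 1, 5, 2, 6, 3], r−c [-3, 1, -2, 2, -1, 3], r+c [5, 3, 8, 6, 11, 9] are all distinct, so no two queens attack.

(1,4) (2,1) (3,5) (4,2) (5,6) (6,3)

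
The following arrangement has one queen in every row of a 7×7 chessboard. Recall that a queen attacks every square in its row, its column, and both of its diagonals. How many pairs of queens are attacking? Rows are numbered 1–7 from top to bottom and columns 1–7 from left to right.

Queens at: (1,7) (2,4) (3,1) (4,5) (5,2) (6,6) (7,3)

All columns are distinct and no two queens satisfy |Δrow| = |Δcol|, so no pair attacks.

0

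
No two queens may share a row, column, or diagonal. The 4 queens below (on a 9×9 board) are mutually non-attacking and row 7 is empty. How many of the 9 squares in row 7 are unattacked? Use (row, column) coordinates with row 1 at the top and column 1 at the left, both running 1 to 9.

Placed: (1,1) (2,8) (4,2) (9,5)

(1,1) attacks row 7 at column 1 and diagonals 7.
(2,8) attacks row 7 at column 8 and diagonals 3.
(4,2) attacks row 7 at column 2 and diagonals 5.
(9,5) attacks row 7 at column 5 and diagonals 3, 7.
Attacked columns: {1, 2, 3, 5, 7, 8}. Safe: {4, 6, 9}.

3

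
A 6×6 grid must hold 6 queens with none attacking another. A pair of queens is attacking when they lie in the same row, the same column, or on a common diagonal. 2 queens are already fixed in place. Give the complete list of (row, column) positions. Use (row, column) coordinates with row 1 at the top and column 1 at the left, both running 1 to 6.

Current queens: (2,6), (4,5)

(1,3) (2,6) (3,2) (4,5) (5,1) (6,4)

Row 1: attacked by (2,6)→{5,6}; (4,5)→{2,5}. Safe: 1, 3, 4. Place at column 3.
Row 3: attacked by (1,3)→{1,3,5}; (2,6)→{5,6}; (4,5)→{4,5,6}. Safe: 2. Place at column 2.
Row 5: attacked by (1,3)→{3}; (2,6)→{3,6}; (3,2)→{2,4}; (4,5)→{4,5,6}. Safe: 1. Place at column 1.
Row 6: attacked by (1,3)→{3}; (2,6)→{2,6}; (3,2)→{2,5}; (4,5)→{3,5}; (5,1)→{1,2}. Safe: 4. Place at column 4.
Columns [3, 6, 2, 5, 1, 4], r−c [-2, -4, 1, -1, 4, 2], r+c [4, 8, 5, 9, 6, 10] are all distinct, so no two queens attack.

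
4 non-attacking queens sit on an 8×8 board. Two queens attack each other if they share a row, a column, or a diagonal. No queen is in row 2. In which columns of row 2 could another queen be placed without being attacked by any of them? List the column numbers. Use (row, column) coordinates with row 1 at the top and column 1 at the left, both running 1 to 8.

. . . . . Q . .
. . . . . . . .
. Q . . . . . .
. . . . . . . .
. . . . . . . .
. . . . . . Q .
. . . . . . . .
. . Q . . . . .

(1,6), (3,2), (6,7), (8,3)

columns 4, 8

(1,6) attacks row 2 at column 6 and diagonals 5, 7.
(3,2) attacks row 2 at column 2 and diagonals 1, 3.
(6,7) attacks row 2 at column 7 and diagonals 3.
(8,3) attacks row 2 at column 3.
Attacked columns: {1, 2, 3, 5, 6, 7}. Safe: {4, 8}.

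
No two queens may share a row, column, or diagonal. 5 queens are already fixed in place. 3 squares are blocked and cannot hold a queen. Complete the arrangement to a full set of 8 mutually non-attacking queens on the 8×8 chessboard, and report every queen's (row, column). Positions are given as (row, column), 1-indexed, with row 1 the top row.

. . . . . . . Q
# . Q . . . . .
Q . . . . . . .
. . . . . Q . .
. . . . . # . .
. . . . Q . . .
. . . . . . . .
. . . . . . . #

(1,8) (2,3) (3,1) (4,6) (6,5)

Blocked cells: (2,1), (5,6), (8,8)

(1,8) (2,3) (3,1) (4,6) (5,2) (6,5) (7,7) (8,4)

Row 5: attacked by (1,8)→{4,8}; (2,3)→{3,6}; (3,1)→{1,3}; (4,6)→{5,6,7}; (6,5)→{4,5,6}. Blocked: 6. Safe: 2. Place at column 2.
Row 7: attacked by (1,8)→{2,8}; (2,3)→{3,8}; (3,1)→{1,5}; (4,6)→{3,6}; (5,2)→{2,4}; (6,5)→{4,5,6}. Safe: 7. Place at column 7.
Row 8: attacked by (1,8)→{1,8}; (2,3)→{3}; (3,1)→{1,6}; (4,6)→{2,6}; (5,2)→{2,5}; (6,5)→{3,5,7}; (7,7)→{6,7,8}. Blocked: 8. Safe: 4. Place at column 4.
Columns [8, 3, 1, 6, 2, 5, 7, 4], r−c [-7, -1, 2, -2, 3, 1, 0, 4], r+c [9, 5, 4, 10, 7, 11, 14, 12] are all distinct, so no two queens attack.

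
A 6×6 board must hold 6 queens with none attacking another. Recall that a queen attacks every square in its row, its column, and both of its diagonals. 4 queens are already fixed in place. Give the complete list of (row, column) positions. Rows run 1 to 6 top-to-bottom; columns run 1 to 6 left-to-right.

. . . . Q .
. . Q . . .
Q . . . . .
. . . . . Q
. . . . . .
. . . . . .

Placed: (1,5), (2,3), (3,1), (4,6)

(1,5) (2,3) (3,1) (4,6) (5,4) (6,2)

Row 5: attacked by (1,5)→{1,5}; (2,3)→{3,6}; (3,1)→{1,3}; (4,6)→{5,6}. Safe: 2, 4. Place at column 4.
Row 6: attacked by (1,5)→{5}; (2,3)→{3}; (3,1)→{1,4}; (4,6)→{4,6}; (5,4)→{3,4,5}. Safe: 2. Place at column 2.
Columns [5, 3, 1, 6, 4, 2], r−c [-4, -1, 2, -2, 1, 4], r+c [6, 5, 4, 10, 9, 8] are all distinct, so no two queens attack.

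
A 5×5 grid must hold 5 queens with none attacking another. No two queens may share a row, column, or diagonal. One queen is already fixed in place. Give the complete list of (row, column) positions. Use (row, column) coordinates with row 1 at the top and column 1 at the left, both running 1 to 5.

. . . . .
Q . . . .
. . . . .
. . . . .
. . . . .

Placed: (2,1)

Row 1: attacked by (2,1)→{1,2}. Safe: 3, 4, 5. Place at column 3.
Row 3: attacked by (1,3)→{1,3,5}; (2,1)→{1,2}. Safe: 4. Place at column 4.
Row 4: attacked by (1,3)→{3}; (2,1)→{1,3}; (3,4)→{3,4,5}. Safe: 2. Place at column 2.
Row 5: attacked by (1,3)→{3}; (2,1)→{1,4}; (3,4)→{2,4}; (4,2)→{1,2,3}. Safe: 5. Place at column 5.
Columns [3, 1, 4, 2, 5], r−c [-2, 1, -1, 2, 0], r+c [4, 3, 7, 6, 10] are all distinct, so no two queens attack.

(1,3) (2,1) (3,4) (4,2) (5,5)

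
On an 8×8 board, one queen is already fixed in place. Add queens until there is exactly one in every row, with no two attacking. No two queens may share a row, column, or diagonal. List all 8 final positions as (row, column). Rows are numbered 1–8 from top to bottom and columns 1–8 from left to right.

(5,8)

Row 1: attacked by (5,8)→{4,8}. Safe: 1, 2, 3, 5, 6, 7. Place at column 3.
Row 2: attacked by (1,3)→{2,3,4}; (5,8)→{5,8}. Safe: 1, 6, 7. Place at column 6.
Row 3: attacked by (1,3)→{1,3,5}; (2,6)→{5,6,7}; (5,8)→{6,8}. Safe: 2, 4. Place at column 4.
Row 4: attacked by (1,3)→{3,6}; (2,6)→{4,6,8}; (3,4)→{3,4,5}; (5,8)→{7,8}. Safe: 1, 2. Place at column 1.
Row 6: attacked by (1,3)→{3,8}; (2,6)→{2,6}; (3,4)→{1,4,7}; (4,1)→{1,3}; (5,8)→{7,8}. Safe: 5. Place at column 5.
Row 7: attacked by (1,3)→{3}; (2,6)→{1,6}; (3,4)→{4,8}; (4,1)→{1,4}; (5,8)→{6,8}; (6,5)→{4,5,6}. Safe: 2, 7. Place at column 7.
Row 8: attacked by (1,3)→{3}; (2,6)→{6}; (3,4)→{4}; (4,1)→{1,5}; (5,8)→{5,8}; (6,5)→{3,5,7}; (7,7)→{6,7,8}. Safe: 2. Place at column 2.
Columns [3, 6, 4, 1, 8, 5, 7, 2], r−c [-2, -4, -1, 3, -3, 1, 0, 6], r+c [4, 8, 7, 5, 13, 11, 14, 10] are all distinct, so no two queens attack.

(1,3) (2,6) (3,4) (4,1) (5,8) (6,5) (7,7) (8,2)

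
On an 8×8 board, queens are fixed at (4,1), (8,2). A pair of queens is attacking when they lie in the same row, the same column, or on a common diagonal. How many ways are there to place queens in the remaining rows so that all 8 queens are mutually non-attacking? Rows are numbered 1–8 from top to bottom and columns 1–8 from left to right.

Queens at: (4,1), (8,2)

3

Branch on row 1: col 3 → 2; col 5 → 1; col 6 → 0; col 7 → 0; col 8 → 0.
Sum: 2 + 1 + 0 + 0 + 0 = 3.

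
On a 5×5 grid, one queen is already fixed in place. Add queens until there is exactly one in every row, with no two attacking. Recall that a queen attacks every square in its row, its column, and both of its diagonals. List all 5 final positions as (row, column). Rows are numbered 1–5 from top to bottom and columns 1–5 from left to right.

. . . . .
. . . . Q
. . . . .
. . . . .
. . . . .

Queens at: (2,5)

(1,2) (2,5) (3,3) (4,1) (5,4)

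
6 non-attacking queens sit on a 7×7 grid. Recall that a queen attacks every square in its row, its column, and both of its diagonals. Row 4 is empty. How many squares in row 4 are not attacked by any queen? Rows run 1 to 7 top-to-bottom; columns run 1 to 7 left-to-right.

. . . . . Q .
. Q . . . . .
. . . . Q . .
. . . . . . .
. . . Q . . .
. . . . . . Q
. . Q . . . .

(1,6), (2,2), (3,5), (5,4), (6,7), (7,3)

1

(1,6) attacks row 4 at column 6 and diagonals 3.
(2,2) attacks row 4 at column 2 and diagonals 4.
(3,5) attacks row 4 at column 5 and diagonals 4, 6.
(5,4) attacks row 4 at column 4 and diagonals 3, 5.
(6,7) attacks row 4 at column 7 and diagonals 5.
(7,3) attacks row 4 at column 3 and diagonals 6.
Attacked columns: {2, 3, 4, 5, 6, 7}. Safe: {1}.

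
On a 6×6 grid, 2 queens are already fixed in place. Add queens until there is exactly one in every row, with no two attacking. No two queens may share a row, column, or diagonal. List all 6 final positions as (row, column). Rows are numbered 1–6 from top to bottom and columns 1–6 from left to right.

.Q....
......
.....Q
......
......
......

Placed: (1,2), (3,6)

Row 2: attacked by (1,2)→{1,2,3}; (3,6)→{5,6}. Safe: 4. Place at column 4.
Row 4: attacked by (1,2)→{2,5}; (2,4)→{2,4,6}; (3,6)→{5,6}. Safe: 1, 3. Place at column 1.
Row 5: attacked by (1,2)→{2,6}; (2,4)→{1,4}; (3,6)→{4,6}; (4,1)→{1,2}. Safe: 3, 5. Place at column 3.
Row 6: attacked by (1,2)→{2}; (2,4)→{4}; (3,6)→{3,6}; (4,1)→{1,3}; (5,3)→{2,3,4}. Safe: 5. Place at column 5.
Columns [2, 4, 6, 1, 3, 5], r−c [-1, -2, -3, 3, 2, 1], r+c [3, 6, 9, 5, 8, 11] are all distinct, so no two queens attack.

(1,2) (2,4) (3,6) (4,1) (5,3) (6,5)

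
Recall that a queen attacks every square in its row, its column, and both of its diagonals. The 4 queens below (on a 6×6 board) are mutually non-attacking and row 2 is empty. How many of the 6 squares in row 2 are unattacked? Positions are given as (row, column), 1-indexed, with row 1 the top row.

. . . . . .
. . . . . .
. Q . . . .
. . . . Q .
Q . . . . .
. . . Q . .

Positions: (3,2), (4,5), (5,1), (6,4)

1

(3,2) attacks row 2 at column 2 and diagonals 1, 3.
(4,5) attacks row 2 at column 5 and diagonals 3.
(5,1) attacks row 2 at column 1 and diagonals 4.
(6,4) attacks row 2 at column 4.
Attacked columns: {1, 2, 3, 4, 5}. Safe: {6}.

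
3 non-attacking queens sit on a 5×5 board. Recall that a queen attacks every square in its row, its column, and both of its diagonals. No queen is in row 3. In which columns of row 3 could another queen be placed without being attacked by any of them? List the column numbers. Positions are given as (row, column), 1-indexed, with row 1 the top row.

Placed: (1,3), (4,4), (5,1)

columns 2

(1,3) attacks row 3 at column 3 and diagonals 1, 5.
(4,4) attacks row 3 at column 4 and diagonals 3, 5.
(5,1) attacks row 3 at column 1 and diagonals 3.
Attacked columns: {1, 3, 4, 5}. Safe: {2}.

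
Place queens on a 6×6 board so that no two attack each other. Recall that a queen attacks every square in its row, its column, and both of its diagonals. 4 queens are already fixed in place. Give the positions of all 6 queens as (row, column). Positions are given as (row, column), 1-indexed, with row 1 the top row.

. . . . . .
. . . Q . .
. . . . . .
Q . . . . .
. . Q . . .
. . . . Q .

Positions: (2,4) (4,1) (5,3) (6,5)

(1,2) (2,4) (3,6) (4,1) (5,3) (6,5)

Row 1: attacked by (2,4)→{3,4,5}; (4,1)→{1,4}; (5,3)→{3}; (6,5)→{5}. Safe: 2, 6. Place at column 2.
Row 3: attacked by (1,2)→{2,4}; (2,4)→{3,4,5}; (4,1)→{1,2}; (5,3)→{1,3,5}; (6,5)→{2,5}. Safe: 6. Place at column 6.
Columns [2, 4, 6, 1, 3, 5], r−c [-1, -2, -3, 3, 2, 1], r+c [3, 6, 9, 5, 8, 11] are all distinct, so no two queens attack.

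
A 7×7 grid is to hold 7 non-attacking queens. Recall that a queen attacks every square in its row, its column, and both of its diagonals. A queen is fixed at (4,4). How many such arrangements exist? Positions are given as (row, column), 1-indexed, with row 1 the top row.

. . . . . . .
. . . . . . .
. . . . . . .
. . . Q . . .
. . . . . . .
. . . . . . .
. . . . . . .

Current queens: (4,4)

8

Branch on row 1: col 2 → 2; col 3 → 2; col 5 → 2; col 6 → 2.
Sum: 2 + 2 + 2 + 2 = 8.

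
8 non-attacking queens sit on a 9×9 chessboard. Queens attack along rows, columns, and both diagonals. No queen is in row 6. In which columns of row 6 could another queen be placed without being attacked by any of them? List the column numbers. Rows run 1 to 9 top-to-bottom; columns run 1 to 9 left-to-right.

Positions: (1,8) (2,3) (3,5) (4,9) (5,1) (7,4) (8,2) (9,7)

(1,8) attacks row 6 at column 8 and diagonals 3.
(2,3) attacks row 6 at column 3 and diagonals 7.
(3,5) attacks row 6 at column 5 and diagonals 2, 8.
(4,9) attacks row 6 at column 9 and diagonals 7.
(5,1) attacks row 6 at column 1 and diagonals 2.
(7,4) attacks row 6 at column 4 and diagonals 3, 5.
(8,2) attacks row 6 at column 2 and diagonals 4.
(9,7) attacks row 6 at column 7 and diagonals 4.
Attacked columns: {1, 2, 3, 4, 5, 7, 8, 9}. Safe: {6}.

columns 6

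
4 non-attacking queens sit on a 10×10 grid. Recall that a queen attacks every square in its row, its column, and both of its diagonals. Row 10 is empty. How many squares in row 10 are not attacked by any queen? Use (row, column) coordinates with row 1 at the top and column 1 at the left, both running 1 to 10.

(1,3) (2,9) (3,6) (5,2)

4

(1,3) attacks row 10 at column 3.
(2,9) attacks row 10 at column 9 and diagonals 1.
(3,6) attacks row 10 at column 6.
(5,2) attacks row 10 at column 2 and diagonals 7.
Attacked columns: {1, 2, 3, 6, 7, 9}. Safe: {4, 5, 8, 10}.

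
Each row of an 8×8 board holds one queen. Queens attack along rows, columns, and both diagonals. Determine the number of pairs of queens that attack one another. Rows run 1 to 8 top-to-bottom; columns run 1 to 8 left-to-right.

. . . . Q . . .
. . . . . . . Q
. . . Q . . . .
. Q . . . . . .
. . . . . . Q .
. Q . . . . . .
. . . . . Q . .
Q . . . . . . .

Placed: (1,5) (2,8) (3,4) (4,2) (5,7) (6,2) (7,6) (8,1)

2

Same column: (4,2)–(6,2) (column 2).
Same diagonal: (1,5)–(4,2) (|1−4| = |5−2| = 3).
Total attacking pairs: 2.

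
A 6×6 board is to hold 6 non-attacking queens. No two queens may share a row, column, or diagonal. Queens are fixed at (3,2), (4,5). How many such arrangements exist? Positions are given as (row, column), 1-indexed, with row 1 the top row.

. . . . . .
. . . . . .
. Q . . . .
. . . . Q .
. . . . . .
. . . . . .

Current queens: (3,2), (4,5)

1

Branch on row 1: col 1 → 0; col 3 → 1; col 6 → 0.
Sum: 0 + 1 + 0 = 1.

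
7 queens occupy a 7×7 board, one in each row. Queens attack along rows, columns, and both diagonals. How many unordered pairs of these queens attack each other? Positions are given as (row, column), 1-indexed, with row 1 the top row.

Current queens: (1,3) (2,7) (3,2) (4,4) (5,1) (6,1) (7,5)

1

Same column: (5,1)–(6,1) (column 1).
Total attacking pairs: 1.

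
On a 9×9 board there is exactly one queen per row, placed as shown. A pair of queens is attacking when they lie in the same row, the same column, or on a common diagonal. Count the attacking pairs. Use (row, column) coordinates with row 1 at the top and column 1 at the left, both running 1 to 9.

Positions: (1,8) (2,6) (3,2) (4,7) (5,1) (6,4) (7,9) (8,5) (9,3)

0

All columns are distinct and no two queens satisfy |Δrow| = |Δcol|, so no pair attacks.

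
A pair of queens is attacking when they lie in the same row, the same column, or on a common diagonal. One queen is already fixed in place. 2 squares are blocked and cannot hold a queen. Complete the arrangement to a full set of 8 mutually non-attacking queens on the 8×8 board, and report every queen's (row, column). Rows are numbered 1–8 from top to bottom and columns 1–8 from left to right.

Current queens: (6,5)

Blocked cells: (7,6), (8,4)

Row 1: attacked by (6,5)→{5}. Safe: 1, 2, 3, 4, 6, 7, 8. Place at column 6.
Row 2: attacked by (1,6)→{5,6,7}; (6,5)→{1,5}. Safe: 2, 3, 4, 8. Place at column 4.
Row 3: attacked by (1,6)→{4,6,8}; (2,4)→{3,4,5}; (6,5)→{2,5,8}. Safe: 1, 7. Place at column 7.
Row 4: attacked by (1,6)→{3,6}; (2,4)→{2,4,6}; (3,7)→{6,7,8}; (6,5)→{3,5,7}. Safe: 1. Place at column 1.
Row 5: attacked by (1,6)→{2,6}; (2,4)→{1,4,7}; (3,7)→{5,7}; (4,1)→{1,2}; (6,5)→{4,5,6}. Safe: 3, 8. Place at column 3.
Row 7: attacked by (1,6)→{6}; (2,4)→{4}; (3,7)→{3,7}; (4,1)→{1,4}; (5,3)→{1,3,5}; (6,5)→{4,5,6}. Blocked: 6. Safe: 2, 8. Place at column 2.
Row 8: attacked by (1,6)→{6}; (2,4)→{4}; (3,7)→{2,7}; (4,1)→{1,5}; (5,3)→{3,6}; (6,5)→{3,5,7}; (7,2)→{1,2,3}. Blocked: 4. Safe: 8. Place at column 8.
Columns [6, 4, 7, 1, 3, 5, 2, 8], r−c [-5, -2, -4, 3, 2, 1, 5, 0], r+c [7, 6, 10, 5, 8, 11, 9, 16] are all distinct, so no two queens attack.

(1,6) (2,4) (3,7) (4,1) (5,3) (6,5) (7,2) (8,8)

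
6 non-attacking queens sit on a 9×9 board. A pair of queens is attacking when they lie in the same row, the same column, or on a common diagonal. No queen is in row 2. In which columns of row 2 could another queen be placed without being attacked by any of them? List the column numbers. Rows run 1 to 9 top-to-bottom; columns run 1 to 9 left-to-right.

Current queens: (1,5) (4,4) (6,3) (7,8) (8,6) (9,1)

columns 9

(1,5) attacks row 2 at column 5 and diagonals 4, 6.
(4,4) attacks row 2 at column 4 and diagonals 2, 6.
(6,3) attacks row 2 at column 3 and diagonals 7.
(7,8) attacks row 2 at column 8 and diagonals 3.
(8,6) attacks row 2 at column 6.
(9,1) attacks row 2 at column 1 and diagonals 8.
Attacked columns: {1, 2, 3, 4, 5, 6, 7, 8}. Safe: {9}.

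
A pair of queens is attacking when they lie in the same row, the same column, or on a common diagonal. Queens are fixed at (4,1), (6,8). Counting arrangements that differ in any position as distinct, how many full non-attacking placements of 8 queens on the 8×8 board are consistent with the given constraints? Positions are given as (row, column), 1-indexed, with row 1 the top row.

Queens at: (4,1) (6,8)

4

Branch on row 1: col 2 → 1; col 5 → 1; col 6 → 1; col 7 → 1.
Sum: 1 + 1 + 1 + 1 = 4.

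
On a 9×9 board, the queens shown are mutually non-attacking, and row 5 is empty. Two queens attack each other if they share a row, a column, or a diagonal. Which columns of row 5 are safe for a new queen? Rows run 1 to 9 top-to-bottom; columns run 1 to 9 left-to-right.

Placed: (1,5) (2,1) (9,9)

(1,5) attacks row 5 at column 5 and diagonals 1, 9.
(2,1) attacks row 5 at column 1 and diagonals 4.
(9,9) attacks row 5 at column 9 and diagonals 5.
Attacked columns: {1, 4, 5, 9}. Safe: {2, 3, 6, 7, 8}.

columns 2, 3, 6, 7, 8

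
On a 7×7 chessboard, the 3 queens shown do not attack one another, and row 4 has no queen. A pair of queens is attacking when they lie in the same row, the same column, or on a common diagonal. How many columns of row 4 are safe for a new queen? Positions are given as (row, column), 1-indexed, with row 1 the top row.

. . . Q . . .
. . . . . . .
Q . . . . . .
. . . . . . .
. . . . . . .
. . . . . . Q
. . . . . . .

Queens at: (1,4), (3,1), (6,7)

(1,4) attacks row 4 at column 4 and diagonals 1, 7.
(3,1) attacks row 4 at column 1 and diagonals 2.
(6,7) attacks row 4 at column 7 and diagonals 5.
Attacked columns: {1, 2, 4, 5, 7}. Safe: {3, 6}.

2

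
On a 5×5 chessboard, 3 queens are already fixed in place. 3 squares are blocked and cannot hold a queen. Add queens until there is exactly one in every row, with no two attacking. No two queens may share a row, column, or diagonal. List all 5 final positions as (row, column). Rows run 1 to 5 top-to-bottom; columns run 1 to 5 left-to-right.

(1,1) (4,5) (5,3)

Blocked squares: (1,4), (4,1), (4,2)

Row 2: attacked by (1,1)→{1,2}; (4,5)→{3,5}; (5,3)→{3}. Safe: 4. Place at column 4.
Row 3: attacked by (1,1)→{1,3}; (2,4)→{3,4,5}; (4,5)→{4,5}; (5,3)→{1,3,5}. Safe: 2. Place at column 2.
Columns [1, 4, 2, 5, 3], r−c [0, -2, 1, -1, 2], r+c [2, 6, 5, 9, 8] are all distinct, so no two queens attack.

(1,1) (2,4) (3,2) (4,5) (5,3)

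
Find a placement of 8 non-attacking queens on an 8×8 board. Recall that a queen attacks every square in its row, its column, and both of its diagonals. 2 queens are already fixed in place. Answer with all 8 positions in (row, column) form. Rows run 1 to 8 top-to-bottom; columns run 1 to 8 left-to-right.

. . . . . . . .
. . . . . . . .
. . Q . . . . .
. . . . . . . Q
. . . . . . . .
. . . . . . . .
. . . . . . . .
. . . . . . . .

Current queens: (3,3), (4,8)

(1,4) (2,7) (3,3) (4,8) (5,2) (6,5) (7,1) (8,6)

Row 1: attacked by (3,3)→{1,3,5}; (4,8)→{5,8}. Safe: 2, 4, 6, 7. Place at column 4.
Row 2: attacked by (1,4)→{3,4,5}; (3,3)→{2,3,4}; (4,8)→{6,8}. Safe: 1, 7. Place at column 7.
Row 5: attacked by (1,4)→{4,8}; (2,7)→{4,7}; (3,3)→{1,3,5}; (4,8)→{7,8}. Safe: 2, 6. Place at column 2.
Row 6: attacked by (1,4)→{4}; (2,7)→{3,7}; (3,3)→{3,6}; (4,8)→{6,8}; (5,2)→{1,2,3}. Safe: 5. Place at column 5.
Row 7: attacked by (1,4)→{4}; (2,7)→{2,7}; (3,3)→{3,7}; (4,8)→{5,8}; (5,2)→{2,4}; (6,5)→{4,5,6}. Safe: 1. Place at column 1.
Row 8: attacked by (1,4)→{4}; (2,7)→{1,7}; (3,3)→{3,8}; (4,8)→{4,8}; (5,2)→{2,5}; (6,5)→{3,5,7}; (7,1)→{1,2}. Safe: 6. Place at column 6.
Columns [4, 7, 3, 8, 2, 5, 1, 6], r−c [-3, -5, 0, -4, 3, 1, 6, 2], r+c [5, 9, 6, 12, 7, 11, 8, 14] are all distinct, so no two queens attack.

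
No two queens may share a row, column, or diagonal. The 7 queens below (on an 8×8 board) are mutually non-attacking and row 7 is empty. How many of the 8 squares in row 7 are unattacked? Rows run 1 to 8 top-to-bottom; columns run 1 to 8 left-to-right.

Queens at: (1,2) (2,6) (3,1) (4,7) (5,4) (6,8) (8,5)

(1,2) attacks row 7 at column 2 and diagonals 8.
(2,6) attacks row 7 at column 6 and diagonals 1.
(3,1) attacks row 7 at column 1 and diagonals 5.
(4,7) attacks row 7 at column 7 and diagonals 4.
(5,4) attacks row 7 at column 4 and diagonals 2, 6.
(6,8) attacks row 7 at column 8 and diagonals 7.
(8,5) attacks row 7 at column 5 and diagonals 4, 6.
Attacked columns: {1, 2, 4, 5, 6, 7, 8}. Safe: {3}.

1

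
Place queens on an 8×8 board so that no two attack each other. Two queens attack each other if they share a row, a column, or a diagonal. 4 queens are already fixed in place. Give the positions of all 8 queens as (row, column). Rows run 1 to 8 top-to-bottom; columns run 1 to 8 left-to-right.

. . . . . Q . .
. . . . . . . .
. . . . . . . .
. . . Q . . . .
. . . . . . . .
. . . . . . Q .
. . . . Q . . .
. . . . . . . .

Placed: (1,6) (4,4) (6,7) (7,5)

Row 2: attacked by (1,6)→{5,6,7}; (4,4)→{2,4,6}; (6,7)→{3,7}; (7,5)→{5}. Safe: 1, 8. Place at column 8.
Row 3: attacked by (1,6)→{4,6,8}; (2,8)→{7,8}; (4,4)→{3,4,5}; (6,7)→{4,7}; (7,5)→{1,5}. Safe: 2. Place at column 2.
Row 5: attacked by (1,6)→{2,6}; (2,8)→{5,8}; (3,2)→{2,4}; (4,4)→{3,4,5}; (6,7)→{6,7,8}; (7,5)→{3,5,7}. Safe: 1. Place at column 1.
Row 8: attacked by (1,6)→{6}; (2,8)→{2,8}; (3,2)→{2,7}; (4,4)→{4,8}; (5,1)→{1,4}; (6,7)→{5,7}; (7,5)→{4,5,6}. Safe: 3. Place at column 3.
Columns [6, 8, 2, 4, 1, 7, 5, 3], r−c [-5, -6, 1, 0, 4, -1, 2, 5], r+c [7, 10, 5, 8, 6, 13, 12, 11] are all distinct, so no two queens attack.

(1,6) (2,8) (3,2) (4,4) (5,1) (6,7) (7,5) (8,3)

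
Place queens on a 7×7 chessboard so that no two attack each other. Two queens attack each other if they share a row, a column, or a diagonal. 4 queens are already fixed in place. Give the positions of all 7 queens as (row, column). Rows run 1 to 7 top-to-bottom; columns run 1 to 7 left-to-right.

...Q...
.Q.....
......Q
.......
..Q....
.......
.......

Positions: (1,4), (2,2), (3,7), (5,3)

(1,4) (2,2) (3,7) (4,5) (5,3) (6,1) (7,6)

Row 4: attacked by (1,4)→{1,4,7}; (2,2)→{2,4}; (3,7)→{6,7}; (5,3)→{2,3,4}. Safe: 5. Place at column 5.
Row 6: attacked by (1,4)→{4}; (2,2)→{2,6}; (3,7)→{4,7}; (4,5)→{3,5,7}; (5,3)→{2,3,4}. Safe: 1. Place at column 1.
Row 7: attacked by (1,4)→{4}; (2,2)→{2,7}; (3,7)→{3,7}; (4,5)→{2,5}; (5,3)→{1,3,5}; (6,1)→{1,2}. Safe: 6. Place at column 6.
Columns [4, 2, 7, 5, 3, 1, 6], r−c [-3, 0, -4, -1, 2, 5, 1], r+c [5, 4, 10, 9, 8, 7, 13] are all distinct, so no two queens attack.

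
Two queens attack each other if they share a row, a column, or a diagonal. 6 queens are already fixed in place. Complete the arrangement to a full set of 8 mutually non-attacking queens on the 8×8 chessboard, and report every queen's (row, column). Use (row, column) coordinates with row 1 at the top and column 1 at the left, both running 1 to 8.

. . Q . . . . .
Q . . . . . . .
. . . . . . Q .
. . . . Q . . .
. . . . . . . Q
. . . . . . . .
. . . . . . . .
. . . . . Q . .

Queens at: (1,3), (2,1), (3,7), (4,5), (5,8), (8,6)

(1,3) (2,1) (3,7) (4,5) (5,8) (6,2) (7,4) (8,6)

Row 6: attacked by (1,3)→{3,8}; (2,1)→{1,5}; (3,7)→{4,7}; (4,5)→{3,5,7}; (5,8)→{7,8}; (8,6)→{4,6,8}. Safe: 2. Place at column 2.
Row 7: attacked by (1,3)→{3}; (2,1)→{1,6}; (3,7)→{3,7}; (4,5)→{2,5,8}; (5,8)→{6,8}; (6,2)→{1,2,3}; (8,6)→{5,6,7}. Safe: 4. Place at column 4.
Columns [3, 1, 7, 5, 8, 2, 4, 6], r−c [-2, 1, -4, -1, -3, 4, 3, 2], r+c [4, 3, 10, 9, 13, 8, 11, 14] are all distinct, so no two queens attack.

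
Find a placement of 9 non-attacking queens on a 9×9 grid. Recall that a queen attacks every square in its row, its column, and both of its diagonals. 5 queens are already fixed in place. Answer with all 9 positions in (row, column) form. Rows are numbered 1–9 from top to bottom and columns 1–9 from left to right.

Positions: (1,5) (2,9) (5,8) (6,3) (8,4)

Row 3: attacked by (1,5)→{3,5,7}; (2,9)→{8,9}; (5,8)→{6,8}; (6,3)→{3,6}; (8,4)→{4,9}. Safe: 1, 2. Place at column 2.
Row 4: attacked by (1,5)→{2,5,8}; (2,9)→{7,9}; (3,2)→{1,2,3}; (5,8)→{7,8,9}; (6,3)→{1,3,5}; (8,4)→{4,8}. Safe: 6. Place at column 6.
Row 7: attacked by (1,5)→{5}; (2,9)→{4,9}; (3,2)→{2,6}; (4,6)→{3,6,9}; (5,8)→{6,8}; (6,3)→{2,3,4}; (8,4)→{3,4,5}. Safe: 1, 7. Place at column 1.
Row 9: attacked by (1,5)→{5}; (2,9)→{2,9}; (3,2)→{2,8}; (4,6)→{1,6}; (5,8)→{4,8}; (6,3)→{3,6}; (7,1)→{1,3}; (8,4)→{3,4,5}. Safe: 7. Place at column 7.
Columns [5, 9, 2, 6, 8, 3, 1, 4, 7], r−c [-4, -7, 1, -2, -3, 3, 6, 4, 2], r+c [6, 11, 5, 10, 13, 9, 8, 12, 16] are all distinct, so no two queens attack.

(1,5) (2,9) (3,2) (4,6) (5,8) (6,3) (7,1) (8,4) (9,7)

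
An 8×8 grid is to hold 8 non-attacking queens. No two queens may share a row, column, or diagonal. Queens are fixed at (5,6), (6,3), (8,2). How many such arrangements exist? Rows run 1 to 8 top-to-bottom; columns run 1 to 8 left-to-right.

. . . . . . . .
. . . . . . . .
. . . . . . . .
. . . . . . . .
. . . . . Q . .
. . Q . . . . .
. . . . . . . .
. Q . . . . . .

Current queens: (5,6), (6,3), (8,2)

1

Branch on row 1: col 1 → 0; col 4 → 1; col 5 → 0; col 7 → 0.
Sum: 0 + 1 + 0 + 0 = 1.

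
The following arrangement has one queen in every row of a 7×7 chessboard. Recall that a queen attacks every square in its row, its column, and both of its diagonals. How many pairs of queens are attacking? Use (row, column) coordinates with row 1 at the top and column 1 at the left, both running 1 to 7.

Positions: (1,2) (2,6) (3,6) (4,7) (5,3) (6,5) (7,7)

5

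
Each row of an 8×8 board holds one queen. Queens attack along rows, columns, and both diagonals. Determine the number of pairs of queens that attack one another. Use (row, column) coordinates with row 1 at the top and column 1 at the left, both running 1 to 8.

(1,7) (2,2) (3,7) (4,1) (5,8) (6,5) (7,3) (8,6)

Same column: (1,7)–(3,7) (column 7).
Same diagonal: (3,7)–(7,3) (|3−7| = |7−3| = 4).
Total attacking pairs: 2.

2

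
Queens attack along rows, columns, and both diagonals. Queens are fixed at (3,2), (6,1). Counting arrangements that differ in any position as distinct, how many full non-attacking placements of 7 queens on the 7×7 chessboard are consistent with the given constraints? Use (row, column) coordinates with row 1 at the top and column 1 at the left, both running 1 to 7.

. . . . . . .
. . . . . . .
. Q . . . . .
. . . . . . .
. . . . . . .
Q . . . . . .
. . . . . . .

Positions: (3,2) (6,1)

3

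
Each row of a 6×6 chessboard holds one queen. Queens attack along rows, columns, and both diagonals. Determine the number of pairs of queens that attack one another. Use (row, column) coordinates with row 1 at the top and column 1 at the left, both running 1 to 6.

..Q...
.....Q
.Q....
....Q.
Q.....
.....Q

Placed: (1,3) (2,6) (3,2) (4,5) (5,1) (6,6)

1

Same column: (2,6)–(6,6) (column 6).
Total attacking pairs: 1.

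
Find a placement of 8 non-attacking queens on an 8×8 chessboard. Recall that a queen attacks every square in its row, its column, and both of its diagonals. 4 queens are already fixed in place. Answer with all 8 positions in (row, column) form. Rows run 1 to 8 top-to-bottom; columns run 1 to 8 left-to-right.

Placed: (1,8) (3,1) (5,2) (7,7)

Row 2: attacked by (1,8)→{7,8}; (3,1)→{1,2}; (5,2)→{2,5}; (7,7)→{2,7}. Safe: 3, 4, 6. Place at column 3.
Row 4: attacked by (1,8)→{5,8}; (2,3)→{1,3,5}; (3,1)→{1,2}; (5,2)→{1,2,3}; (7,7)→{4,7}. Safe: 6. Place at column 6.
Row 6: attacked by (1,8)→{3,8}; (2,3)→{3,7}; (3,1)→{1,4}; (4,6)→{4,6,8}; (5,2)→{1,2,3}; (7,7)→{6,7,8}. Safe: 5. Place at column 5.
Row 8: attacked by (1,8)→{1,8}; (2,3)→{3}; (3,1)→{1,6}; (4,6)→{2,6}; (5,2)→{2,5}; (6,5)→{3,5,7}; (7,7)→{6,7,8}. Safe: 4. Place at column 4.
Columns [8, 3, 1, 6, 2, 5, 7, 4], r−c [-7, -1, 2, -2, 3, 1, 0, 4], r+c [9, 5, 4, 10, 7, 11, 14, 12] are all distinct, so no two queens attack.

(1,8) (2,3) (3,1) (4,6) (5,2) (6,5) (7,7) (8,4)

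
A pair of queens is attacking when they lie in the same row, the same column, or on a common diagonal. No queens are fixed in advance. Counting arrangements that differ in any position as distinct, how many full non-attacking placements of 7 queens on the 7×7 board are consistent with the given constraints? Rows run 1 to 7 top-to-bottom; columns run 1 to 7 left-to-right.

40

Branch on row 1: col 1 → 4; col 2 → 7; col 3 → 6; col 4 → 6; col 5 → 6; col 6 → 7; col 7 → 4.
Sum: 4 + 7 + 6 + 6 + 6 + 7 + 4 = 40.
(This is the classic 7-queens count.)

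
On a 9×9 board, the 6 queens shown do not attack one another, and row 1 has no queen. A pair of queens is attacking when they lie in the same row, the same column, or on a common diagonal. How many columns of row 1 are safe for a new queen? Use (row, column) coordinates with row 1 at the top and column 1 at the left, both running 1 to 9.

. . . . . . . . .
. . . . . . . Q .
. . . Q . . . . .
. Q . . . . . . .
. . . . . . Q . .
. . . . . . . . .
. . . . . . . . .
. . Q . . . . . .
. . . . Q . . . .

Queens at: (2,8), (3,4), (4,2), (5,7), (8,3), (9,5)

1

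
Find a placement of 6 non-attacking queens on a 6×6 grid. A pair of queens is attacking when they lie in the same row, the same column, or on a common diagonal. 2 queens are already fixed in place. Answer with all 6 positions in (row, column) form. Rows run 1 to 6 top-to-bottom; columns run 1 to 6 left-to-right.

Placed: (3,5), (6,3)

(1,4) (2,1) (3,5) (4,2) (5,6) (6,3)

Row 1: attacked by (3,5)→{3,5}; (6,3)→{3}. Safe: 1, 2, 4, 6. Place at column 4.
Row 2: attacked by (1,4)→{3,4,5}; (3,5)→{4,5,6}; (6,3)→{3}. Safe: 1, 2. Place at column 1.
Row 4: attacked by (1,4)→{1,4}; (2,1)→{1,3}; (3,5)→{4,5,6}; (6,3)→{1,3,5}. Safe: 2. Place at column 2.
Row 5: attacked by (1,4)→{4}; (2,1)→{1,4}; (3,5)→{3,5}; (4,2)→{1,2,3}; (6,3)→{2,3,4}. Safe: 6. Place at column 6.
Columns [4, 1, 5, 2, 6, 3], r−c [-3, 1, -2, 2, -1, 3], r+c [5, 3, 8, 6, 11, 9] are all distinct, so no two queens attack.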